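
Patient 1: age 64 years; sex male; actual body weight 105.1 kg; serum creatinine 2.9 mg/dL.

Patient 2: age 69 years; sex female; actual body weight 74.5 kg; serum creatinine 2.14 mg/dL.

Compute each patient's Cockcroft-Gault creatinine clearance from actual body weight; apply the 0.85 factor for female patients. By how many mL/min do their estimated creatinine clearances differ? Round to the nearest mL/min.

Patient 1: CrCl = (140 − 64) × 105.1 / (72 × 2.9) = 7987.6 / 208.80 ≈ 38.3 mL/min
Patient 2: CrCl = (140 − 69) × 74.5 / (72 × 2.14) × 0.85 = 5289.5 / 154.08 × 0.85 ≈ 29.2 mL/min
|38.3 − 29.2| = 9.1 mL/min

9 mL/min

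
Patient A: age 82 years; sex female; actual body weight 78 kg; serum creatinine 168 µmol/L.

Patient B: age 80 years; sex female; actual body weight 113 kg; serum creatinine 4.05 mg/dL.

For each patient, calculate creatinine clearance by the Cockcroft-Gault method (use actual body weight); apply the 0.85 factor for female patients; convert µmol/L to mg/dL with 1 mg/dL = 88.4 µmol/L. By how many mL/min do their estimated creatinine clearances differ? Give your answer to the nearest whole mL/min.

8 mL/min

Patient A: SCr = 168 / 88.4 = 1.9 mg/dL
Patient A: CrCl = (140 − 82) × 78 / (72 × 1.9) × 0.85 = 4524.0 / 136.80 × 0.85 ≈ 28.1 mL/min
Patient B: CrCl = (140 − 80) × 113 / (72 × 4.05) × 0.85 = 6780.0 / 291.60 × 0.85 ≈ 19.8 mL/min
|28.1 − 19.8| = 8.3 mL/min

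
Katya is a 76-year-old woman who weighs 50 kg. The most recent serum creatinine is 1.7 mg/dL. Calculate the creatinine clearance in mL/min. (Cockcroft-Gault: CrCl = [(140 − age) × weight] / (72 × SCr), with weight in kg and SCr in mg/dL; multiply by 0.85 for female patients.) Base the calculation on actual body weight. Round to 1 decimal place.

22.2 mL/min

CrCl = (140 − 76) × 50 / (72 × 1.7) × 0.85 = 3200.0 / 122.40 × 0.85 ≈ 22.2 mL/min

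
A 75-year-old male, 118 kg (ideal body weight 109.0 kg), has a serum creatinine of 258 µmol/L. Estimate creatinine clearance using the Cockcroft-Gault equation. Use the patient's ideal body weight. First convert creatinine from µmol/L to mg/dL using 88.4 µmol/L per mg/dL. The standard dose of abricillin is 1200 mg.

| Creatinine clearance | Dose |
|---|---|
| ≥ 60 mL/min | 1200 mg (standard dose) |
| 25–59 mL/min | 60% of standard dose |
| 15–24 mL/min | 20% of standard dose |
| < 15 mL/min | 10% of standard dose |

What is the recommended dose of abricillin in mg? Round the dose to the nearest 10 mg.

SCr = 258 / 88.4 = 2.919 mg/dL
CrCl = (140 − 75) × 109 / (72 × 2.919) = 7085.0 / 210.17 ≈ 33.7 mL/min
CrCl ≈ 34 mL/min → bracket 25–59 mL/min.
60% of 1200 mg = 720 mg

720 mg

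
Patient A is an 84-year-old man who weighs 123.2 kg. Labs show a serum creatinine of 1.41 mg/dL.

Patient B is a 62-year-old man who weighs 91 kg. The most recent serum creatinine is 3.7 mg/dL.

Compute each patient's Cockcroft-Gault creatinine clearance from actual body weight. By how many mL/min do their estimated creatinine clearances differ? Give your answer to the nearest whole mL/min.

Patient A: CrCl = (140 − 84) × 123.2 / (72 × 1.41) = 6899.2 / 101.52 ≈ 68.0 mL/min
Patient B: CrCl = (140 − 62) × 91 / (72 × 3.7) = 7098.0 / 266.40 ≈ 26.6 mL/min
|68.0 − 26.6| = 41.4 mL/min

41 mL/min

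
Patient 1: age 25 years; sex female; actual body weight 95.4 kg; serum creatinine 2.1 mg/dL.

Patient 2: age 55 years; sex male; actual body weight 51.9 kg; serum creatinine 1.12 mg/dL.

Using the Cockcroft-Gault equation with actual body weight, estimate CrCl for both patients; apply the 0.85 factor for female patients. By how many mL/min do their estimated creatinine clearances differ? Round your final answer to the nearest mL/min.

7 mL/min

Patient 1: CrCl = (140 − 25) × 95.4 / (72 × 2.1) × 0.85 = 10971.0 / 151.20 × 0.85 ≈ 61.7 mL/min
Patient 2: CrCl = (140 − 55) × 51.9 / (72 × 1.12) = 4411.5 / 80.64 ≈ 54.7 mL/min
|61.7 − 54.7| = 7.0 mL/min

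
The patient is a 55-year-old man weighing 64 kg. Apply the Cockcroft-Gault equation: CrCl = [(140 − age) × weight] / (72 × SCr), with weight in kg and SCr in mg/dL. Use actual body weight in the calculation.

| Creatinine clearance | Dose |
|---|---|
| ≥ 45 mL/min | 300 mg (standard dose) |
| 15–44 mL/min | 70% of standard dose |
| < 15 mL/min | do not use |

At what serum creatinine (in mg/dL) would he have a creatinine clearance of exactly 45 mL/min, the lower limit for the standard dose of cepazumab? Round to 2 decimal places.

1.68 mg/dL

Standard dose requires CrCl ≥ 45 mL/min.
Set (140 − 55) × 64 / (72 × SCr) = 45
SCr = (140 − 55) × 64 / (72 × 45) = 1.679 mg/dL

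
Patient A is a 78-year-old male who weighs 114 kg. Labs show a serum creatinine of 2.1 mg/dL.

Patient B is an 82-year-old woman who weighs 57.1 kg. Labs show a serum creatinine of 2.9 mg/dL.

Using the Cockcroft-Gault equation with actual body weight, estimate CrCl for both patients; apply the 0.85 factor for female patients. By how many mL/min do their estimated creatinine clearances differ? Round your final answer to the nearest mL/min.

Patient A: CrCl = (140 − 78) × 114 / (72 × 2.1) = 7068.0 / 151.20 ≈ 46.7 mL/min
Patient B: CrCl = (140 − 82) × 57.1 / (72 × 2.9) × 0.85 = 3311.8 / 208.80 × 0.85 ≈ 13.5 mL/min
|46.7 − 13.5| = 33.2 mL/min

33 mL/min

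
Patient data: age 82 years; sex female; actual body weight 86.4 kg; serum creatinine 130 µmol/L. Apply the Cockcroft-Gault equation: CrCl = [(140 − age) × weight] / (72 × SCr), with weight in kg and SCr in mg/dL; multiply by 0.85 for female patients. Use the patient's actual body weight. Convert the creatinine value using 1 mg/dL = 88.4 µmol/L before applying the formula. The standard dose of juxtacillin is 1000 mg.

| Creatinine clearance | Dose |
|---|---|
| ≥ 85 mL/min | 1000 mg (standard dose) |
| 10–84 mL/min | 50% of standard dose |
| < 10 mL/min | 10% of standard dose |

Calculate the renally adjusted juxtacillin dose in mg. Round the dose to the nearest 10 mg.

500 mg

SCr = 130 / 88.4 = 1.471 mg/dL
CrCl = (140 − 82) × 86.4 / (72 × 1.471) × 0.85 = 5011.2 / 105.91 × 0.85 ≈ 40.2 mL/min
CrCl ≈ 40 mL/min → bracket 10–84 mL/min.
50% of 1000 mg = 500 mg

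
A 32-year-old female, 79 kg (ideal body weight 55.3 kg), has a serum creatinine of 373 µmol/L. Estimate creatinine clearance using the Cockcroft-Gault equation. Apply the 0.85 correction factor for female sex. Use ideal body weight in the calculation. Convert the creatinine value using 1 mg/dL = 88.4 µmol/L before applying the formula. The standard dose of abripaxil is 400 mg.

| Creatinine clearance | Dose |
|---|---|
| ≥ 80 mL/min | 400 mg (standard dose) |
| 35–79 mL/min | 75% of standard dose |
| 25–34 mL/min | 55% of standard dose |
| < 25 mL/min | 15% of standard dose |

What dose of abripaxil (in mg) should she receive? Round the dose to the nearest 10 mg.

SCr = 373 / 88.4 = 4.219 mg/dL
CrCl = (140 − 32) × 55.3 / (72 × 4.219) × 0.85 = 5972.4 / 303.77 × 0.85 ≈ 16.7 mL/min
CrCl ≈ 17 mL/min → bracket < 25 mL/min.
15% of 400 mg = 60 mg

60 mg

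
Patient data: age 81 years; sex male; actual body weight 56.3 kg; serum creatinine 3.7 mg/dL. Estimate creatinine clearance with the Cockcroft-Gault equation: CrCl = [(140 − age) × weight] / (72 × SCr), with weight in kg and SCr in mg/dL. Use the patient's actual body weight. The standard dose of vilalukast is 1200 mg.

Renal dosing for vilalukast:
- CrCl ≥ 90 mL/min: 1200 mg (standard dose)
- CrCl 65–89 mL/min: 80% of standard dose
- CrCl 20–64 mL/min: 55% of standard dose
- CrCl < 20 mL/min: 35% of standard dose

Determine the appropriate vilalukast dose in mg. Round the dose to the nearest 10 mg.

CrCl = (140 − 81) × 56.3 / (72 × 3.7) = 3321.7 / 266.40 ≈ 12.5 mL/min
CrCl ≈ 12 mL/min → bracket < 20 mL/min.
35% of 1200 mg = 420 mg

420 mg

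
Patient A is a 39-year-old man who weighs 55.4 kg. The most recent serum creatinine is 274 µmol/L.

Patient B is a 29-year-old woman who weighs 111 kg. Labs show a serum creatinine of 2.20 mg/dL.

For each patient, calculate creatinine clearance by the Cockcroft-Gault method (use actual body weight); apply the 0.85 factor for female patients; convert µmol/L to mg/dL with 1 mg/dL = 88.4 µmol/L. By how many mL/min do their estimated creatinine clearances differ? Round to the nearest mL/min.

41 mL/min

Patient A: SCr = 274 / 88.4 = 3.1 mg/dL
Patient A: CrCl = (140 − 39) × 55.4 / (72 × 3.1) = 5595.4 / 223.20 ≈ 25.1 mL/min
Patient B: CrCl = (140 − 29) × 111 / (72 × 2.2) × 0.85 = 12321.0 / 158.40 × 0.85 ≈ 66.1 mL/min
|25.1 − 66.1| = 41.0 mL/min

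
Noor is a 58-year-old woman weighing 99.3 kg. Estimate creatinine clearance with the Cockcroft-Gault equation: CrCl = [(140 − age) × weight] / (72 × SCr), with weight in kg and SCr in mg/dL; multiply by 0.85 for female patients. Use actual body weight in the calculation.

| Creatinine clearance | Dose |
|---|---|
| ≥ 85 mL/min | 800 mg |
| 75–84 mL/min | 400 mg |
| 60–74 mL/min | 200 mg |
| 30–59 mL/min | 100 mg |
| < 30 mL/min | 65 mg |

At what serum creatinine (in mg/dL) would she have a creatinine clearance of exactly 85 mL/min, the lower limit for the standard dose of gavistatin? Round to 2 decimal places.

1.13 mg/dL

Standard dose requires CrCl ≥ 85 mL/min.
Set (140 − 58) × 99.3 × 0.85 / (72 × SCr) = 85
SCr = (140 − 58) × 99.3 × 0.85 / (72 × 85) = 1.131 mg/dL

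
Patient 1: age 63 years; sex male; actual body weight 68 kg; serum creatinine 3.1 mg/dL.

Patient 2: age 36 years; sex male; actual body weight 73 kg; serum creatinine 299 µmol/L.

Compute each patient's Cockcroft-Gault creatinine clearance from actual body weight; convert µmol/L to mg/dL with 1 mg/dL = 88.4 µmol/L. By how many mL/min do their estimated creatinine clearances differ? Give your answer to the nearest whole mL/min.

Patient 1: CrCl = (140 − 63) × 68 / (72 × 3.1) = 5236.0 / 223.20 ≈ 23.5 mL/min
Patient 2: SCr = 299 / 88.4 = 3.382 mg/dL
Patient 2: CrCl = (140 − 36) × 73 / (72 × 3.382) = 7592.0 / 243.50 ≈ 31.2 mL/min
|23.5 − 31.2| = 7.7 mL/min

8 mL/min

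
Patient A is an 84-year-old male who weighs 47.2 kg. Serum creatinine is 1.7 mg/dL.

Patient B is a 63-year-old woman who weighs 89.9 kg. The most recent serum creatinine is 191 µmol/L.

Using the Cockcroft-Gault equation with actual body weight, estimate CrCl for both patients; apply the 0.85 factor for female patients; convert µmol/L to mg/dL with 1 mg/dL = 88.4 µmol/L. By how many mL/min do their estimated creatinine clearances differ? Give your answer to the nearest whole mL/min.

16 mL/min

Patient A: CrCl = (140 − 84) × 47.2 / (72 × 1.7) = 2643.2 / 122.40 ≈ 21.6 mL/min
Patient B: SCr = 191 / 88.4 = 2.161 mg/dL
Patient B: CrCl = (140 − 63) × 89.9 / (72 × 2.161) × 0.85 = 6922.3 / 155.59 × 0.85 ≈ 37.8 mL/min
|21.6 − 37.8| = 16.2 mL/min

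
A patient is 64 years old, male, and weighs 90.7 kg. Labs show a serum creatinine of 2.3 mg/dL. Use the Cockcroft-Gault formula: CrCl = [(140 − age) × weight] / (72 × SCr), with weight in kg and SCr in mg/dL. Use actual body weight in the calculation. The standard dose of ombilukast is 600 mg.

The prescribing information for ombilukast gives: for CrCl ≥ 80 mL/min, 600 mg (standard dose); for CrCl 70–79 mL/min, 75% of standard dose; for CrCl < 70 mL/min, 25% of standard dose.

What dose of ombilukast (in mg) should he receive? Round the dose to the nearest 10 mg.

CrCl = (140 − 64) × 90.7 / (72 × 2.3) = 6893.2 / 165.60 ≈ 41.6 mL/min
CrCl ≈ 42 mL/min → bracket < 70 mL/min.
25% of 600 mg = 150 mg

150 mg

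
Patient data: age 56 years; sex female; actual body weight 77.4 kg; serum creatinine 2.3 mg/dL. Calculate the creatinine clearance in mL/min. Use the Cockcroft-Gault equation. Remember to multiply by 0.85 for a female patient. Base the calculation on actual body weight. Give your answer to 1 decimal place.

33.4 mL/min

CrCl = (140 − 56) × 77.4 / (72 × 2.3) × 0.85 = 6501.6 / 165.60 × 0.85 ≈ 33.4 mL/min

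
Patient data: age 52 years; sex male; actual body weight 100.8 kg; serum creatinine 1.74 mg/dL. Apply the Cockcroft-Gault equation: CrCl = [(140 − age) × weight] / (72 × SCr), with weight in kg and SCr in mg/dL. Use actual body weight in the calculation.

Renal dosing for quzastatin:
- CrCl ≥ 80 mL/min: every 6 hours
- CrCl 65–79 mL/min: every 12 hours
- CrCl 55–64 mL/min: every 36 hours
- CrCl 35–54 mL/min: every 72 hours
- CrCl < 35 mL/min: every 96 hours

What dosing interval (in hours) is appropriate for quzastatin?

CrCl = (140 − 52) × 100.8 / (72 × 1.74) = 8870.4 / 125.28 ≈ 70.8 mL/min
CrCl ≈ 71 mL/min → bracket 65–79 mL/min → every 12 hours.

every 12 hours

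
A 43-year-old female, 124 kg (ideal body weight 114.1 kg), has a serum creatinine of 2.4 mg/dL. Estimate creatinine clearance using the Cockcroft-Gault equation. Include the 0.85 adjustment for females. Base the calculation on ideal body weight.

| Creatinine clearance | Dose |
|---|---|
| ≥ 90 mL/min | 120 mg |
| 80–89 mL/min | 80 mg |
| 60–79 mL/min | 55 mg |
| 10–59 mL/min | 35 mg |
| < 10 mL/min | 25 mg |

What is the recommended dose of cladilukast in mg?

35 mg

CrCl = (140 − 43) × 114.1 / (72 × 2.4) × 0.85 = 11067.7 / 172.80 × 0.85 ≈ 54.4 mL/min
CrCl ≈ 54 mL/min → bracket 10–59 mL/min.
Dose for this bracket: 35 mg.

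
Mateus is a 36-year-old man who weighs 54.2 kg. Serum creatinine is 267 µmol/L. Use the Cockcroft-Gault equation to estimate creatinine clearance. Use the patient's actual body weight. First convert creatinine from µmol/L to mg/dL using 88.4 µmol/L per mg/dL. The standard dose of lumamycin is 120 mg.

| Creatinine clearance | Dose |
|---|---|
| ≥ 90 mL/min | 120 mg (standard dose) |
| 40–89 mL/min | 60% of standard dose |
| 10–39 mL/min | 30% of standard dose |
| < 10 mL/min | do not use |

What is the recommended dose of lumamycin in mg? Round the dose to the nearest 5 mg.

35 mg

SCr = 267 / 88.4 = 3.02 mg/dL
CrCl = (140 − 36) × 54.2 / (72 × 3.02) = 5636.8 / 217.44 ≈ 25.9 mL/min
CrCl ≈ 26 mL/min → bracket 10–39 mL/min.
30% of 120 mg = 36 mg → 35 mg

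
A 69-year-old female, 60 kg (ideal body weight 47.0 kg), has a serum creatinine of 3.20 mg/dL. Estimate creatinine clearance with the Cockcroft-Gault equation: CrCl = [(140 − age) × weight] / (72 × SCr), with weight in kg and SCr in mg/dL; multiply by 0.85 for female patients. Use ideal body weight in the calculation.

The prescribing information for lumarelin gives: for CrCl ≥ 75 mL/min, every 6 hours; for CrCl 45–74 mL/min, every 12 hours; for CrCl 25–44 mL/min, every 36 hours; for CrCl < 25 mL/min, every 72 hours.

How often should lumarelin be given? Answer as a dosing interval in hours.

every 72 hours

CrCl = (140 − 69) × 47 / (72 × 3.2) × 0.85 = 3337.0 / 230.40 × 0.85 ≈ 12.3 mL/min
CrCl ≈ 12 mL/min → bracket < 25 mL/min → every 72 hours.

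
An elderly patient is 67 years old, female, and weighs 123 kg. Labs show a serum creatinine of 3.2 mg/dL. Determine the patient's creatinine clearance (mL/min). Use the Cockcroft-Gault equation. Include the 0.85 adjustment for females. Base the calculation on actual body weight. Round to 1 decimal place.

33.1 mL/min

CrCl = (140 − 67) × 123 / (72 × 3.2) × 0.85 = 8979.0 / 230.40 × 0.85 ≈ 33.1 mL/min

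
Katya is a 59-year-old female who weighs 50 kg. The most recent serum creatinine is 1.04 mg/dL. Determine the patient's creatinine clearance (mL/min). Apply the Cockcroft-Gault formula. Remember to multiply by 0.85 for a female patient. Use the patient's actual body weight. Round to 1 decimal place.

CrCl = (140 − 59) × 50 / (72 × 1.04) × 0.85 = 4050.0 / 74.88 × 0.85 ≈ 46.0 mL/min

46.0 mL/min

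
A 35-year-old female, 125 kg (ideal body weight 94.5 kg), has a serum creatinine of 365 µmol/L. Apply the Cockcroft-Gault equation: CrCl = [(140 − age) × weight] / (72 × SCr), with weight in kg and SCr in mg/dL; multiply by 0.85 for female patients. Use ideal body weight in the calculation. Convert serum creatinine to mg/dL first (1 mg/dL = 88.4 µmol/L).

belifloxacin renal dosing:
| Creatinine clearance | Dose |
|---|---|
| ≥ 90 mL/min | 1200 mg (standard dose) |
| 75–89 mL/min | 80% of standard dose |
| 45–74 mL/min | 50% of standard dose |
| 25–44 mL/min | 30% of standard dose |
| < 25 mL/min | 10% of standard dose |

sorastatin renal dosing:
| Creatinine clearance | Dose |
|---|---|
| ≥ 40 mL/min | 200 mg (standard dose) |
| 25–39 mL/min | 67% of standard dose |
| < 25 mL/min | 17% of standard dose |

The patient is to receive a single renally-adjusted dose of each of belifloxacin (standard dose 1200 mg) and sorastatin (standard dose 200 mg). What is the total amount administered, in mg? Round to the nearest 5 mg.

495 mg

SCr = 365 / 88.4 = 4.129 mg/dL
CrCl = (140 − 35) × 94.5 / (72 × 4.129) × 0.85 = 9922.5 / 297.29 × 0.85 ≈ 28.4 mL/min
CrCl ≈ 28 mL/min.
belifloxacin: 25–44 mL/min → 30% of 1200 mg = 360 mg.
sorastatin: 25–39 mL/min → 67% of 200 mg = 134 mg.
Total = 360 + 134 = 494 mg.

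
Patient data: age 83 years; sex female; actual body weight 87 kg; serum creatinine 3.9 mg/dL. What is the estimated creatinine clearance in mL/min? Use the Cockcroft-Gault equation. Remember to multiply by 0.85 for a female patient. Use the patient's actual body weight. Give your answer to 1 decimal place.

15.0 mL/min

CrCl = (140 − 83) × 87 / (72 × 3.9) × 0.85 = 4959.0 / 280.80 × 0.85 ≈ 15.0 mL/min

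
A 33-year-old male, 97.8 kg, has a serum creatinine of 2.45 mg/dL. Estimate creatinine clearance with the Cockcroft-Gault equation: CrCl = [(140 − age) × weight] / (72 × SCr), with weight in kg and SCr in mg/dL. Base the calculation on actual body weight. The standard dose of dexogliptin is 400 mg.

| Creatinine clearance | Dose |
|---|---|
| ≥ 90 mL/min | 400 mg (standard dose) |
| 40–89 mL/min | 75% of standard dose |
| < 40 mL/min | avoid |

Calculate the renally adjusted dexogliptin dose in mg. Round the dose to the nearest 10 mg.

CrCl = (140 − 33) × 97.8 / (72 × 2.45) = 10464.6 / 176.40 ≈ 59.3 mL/min
CrCl ≈ 59 mL/min → bracket 40–89 mL/min.
75% of 400 mg = 300 mg

300 mg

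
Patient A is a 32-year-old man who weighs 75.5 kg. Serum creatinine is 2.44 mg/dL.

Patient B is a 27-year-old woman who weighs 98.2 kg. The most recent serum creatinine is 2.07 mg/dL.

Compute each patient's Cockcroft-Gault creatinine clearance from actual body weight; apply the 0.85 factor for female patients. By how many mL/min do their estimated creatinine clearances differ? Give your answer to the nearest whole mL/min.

Patient A: CrCl = (140 − 32) × 75.5 / (72 × 2.44) = 8154.0 / 175.68 ≈ 46.4 mL/min
Patient B: CrCl = (140 − 27) × 98.2 / (72 × 2.07) × 0.85 = 11096.6 / 149.04 × 0.85 ≈ 63.3 mL/min
|46.4 − 63.3| = 16.9 mL/min

17 mL/min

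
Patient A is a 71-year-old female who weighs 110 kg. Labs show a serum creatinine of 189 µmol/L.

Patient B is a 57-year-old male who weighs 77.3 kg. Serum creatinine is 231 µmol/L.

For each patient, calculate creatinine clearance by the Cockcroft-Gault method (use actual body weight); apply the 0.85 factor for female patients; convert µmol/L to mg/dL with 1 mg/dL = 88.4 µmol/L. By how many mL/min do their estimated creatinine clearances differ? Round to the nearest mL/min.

8 mL/min

Patient A: SCr = 189 / 88.4 = 2.138 mg/dL
Patient A: CrCl = (140 − 71) × 110 / (72 × 2.138) × 0.85 = 7590.0 / 153.94 × 0.85 ≈ 41.9 mL/min
Patient B: SCr = 231 / 88.4 = 2.613 mg/dL
Patient B: CrCl = (140 − 57) × 77.3 / (72 × 2.613) = 6415.9 / 188.14 ≈ 34.1 mL/min
|41.9 − 34.1| = 7.8 mL/min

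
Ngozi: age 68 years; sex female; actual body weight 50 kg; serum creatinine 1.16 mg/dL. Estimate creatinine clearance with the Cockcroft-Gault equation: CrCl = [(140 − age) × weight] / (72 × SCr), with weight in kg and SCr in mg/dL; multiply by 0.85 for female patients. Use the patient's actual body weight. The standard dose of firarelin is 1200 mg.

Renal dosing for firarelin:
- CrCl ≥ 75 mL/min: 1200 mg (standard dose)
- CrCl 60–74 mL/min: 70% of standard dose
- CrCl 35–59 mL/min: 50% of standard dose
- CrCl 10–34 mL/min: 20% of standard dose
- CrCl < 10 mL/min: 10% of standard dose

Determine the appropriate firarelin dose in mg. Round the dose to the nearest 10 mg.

600 mg

CrCl = (140 − 68) × 50 / (72 × 1.16) × 0.85 = 3600.0 / 83.52 × 0.85 ≈ 36.6 mL/min
CrCl ≈ 37 mL/min → bracket 35–59 mL/min.
50% of 1200 mg = 600 mg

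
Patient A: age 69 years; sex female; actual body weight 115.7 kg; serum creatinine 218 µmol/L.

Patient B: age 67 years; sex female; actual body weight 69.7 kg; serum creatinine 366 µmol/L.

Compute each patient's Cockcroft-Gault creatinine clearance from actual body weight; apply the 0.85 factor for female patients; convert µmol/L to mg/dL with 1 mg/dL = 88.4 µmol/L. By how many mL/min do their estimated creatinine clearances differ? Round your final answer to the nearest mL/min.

25 mL/min

Patient A: SCr = 218 / 88.4 = 2.466 mg/dL
Patient A: CrCl = (140 − 69) × 115.7 / (72 × 2.466) × 0.85 = 8214.7 / 177.55 × 0.85 ≈ 39.3 mL/min
Patient B: SCr = 366 / 88.4 = 4.14 mg/dL
Patient B: CrCl = (140 − 67) × 69.7 / (72 × 4.14) × 0.85 = 5088.1 / 298.08 × 0.85 ≈ 14.5 mL/min
|39.3 − 14.5| = 24.8 mL/min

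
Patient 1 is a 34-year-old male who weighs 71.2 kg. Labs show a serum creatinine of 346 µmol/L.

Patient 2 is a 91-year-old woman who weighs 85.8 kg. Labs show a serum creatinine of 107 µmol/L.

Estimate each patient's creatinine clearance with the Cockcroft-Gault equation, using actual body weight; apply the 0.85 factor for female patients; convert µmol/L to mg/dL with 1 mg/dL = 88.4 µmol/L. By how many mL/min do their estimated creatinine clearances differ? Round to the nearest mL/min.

14 mL/min

Patient 1: SCr = 346 / 88.4 = 3.914 mg/dL
Patient 1: CrCl = (140 − 34) × 71.2 / (72 × 3.914) = 7547.2 / 281.81 ≈ 26.8 mL/min
Patient 2: SCr = 107 / 88.4 = 1.21 mg/dL
Patient 2: CrCl = (140 − 91) × 85.8 / (72 × 1.21) × 0.85 = 4204.2 / 87.12 × 0.85 ≈ 41.0 mL/min
|26.8 − 41.0| = 14.2 mL/min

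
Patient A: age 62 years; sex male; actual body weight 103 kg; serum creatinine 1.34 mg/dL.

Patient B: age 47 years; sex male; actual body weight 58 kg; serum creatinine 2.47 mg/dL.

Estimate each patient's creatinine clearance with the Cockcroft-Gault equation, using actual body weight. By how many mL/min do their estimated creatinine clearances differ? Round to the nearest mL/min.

53 mL/min

Patient A: CrCl = (140 − 62) × 103 / (72 × 1.34) = 8034.0 / 96.48 ≈ 83.3 mL/min
Patient B: CrCl = (140 − 47) × 58 / (72 × 2.47) = 5394.0 / 177.84 ≈ 30.3 mL/min
|83.3 − 30.3| = 53.0 mL/min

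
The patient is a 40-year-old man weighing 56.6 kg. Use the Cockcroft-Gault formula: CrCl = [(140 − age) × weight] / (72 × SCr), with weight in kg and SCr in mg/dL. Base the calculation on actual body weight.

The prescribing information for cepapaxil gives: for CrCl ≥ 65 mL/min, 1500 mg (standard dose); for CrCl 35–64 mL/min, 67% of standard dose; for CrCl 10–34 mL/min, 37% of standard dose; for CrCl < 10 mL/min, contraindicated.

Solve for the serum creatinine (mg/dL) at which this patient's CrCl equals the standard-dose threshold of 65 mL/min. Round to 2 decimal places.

1.21 mg/dL

Standard dose requires CrCl ≥ 65 mL/min.
Set (140 − 40) × 56.6 / (72 × SCr) = 65
SCr = (140 − 40) × 56.6 / (72 × 65) = 1.209 mg/dL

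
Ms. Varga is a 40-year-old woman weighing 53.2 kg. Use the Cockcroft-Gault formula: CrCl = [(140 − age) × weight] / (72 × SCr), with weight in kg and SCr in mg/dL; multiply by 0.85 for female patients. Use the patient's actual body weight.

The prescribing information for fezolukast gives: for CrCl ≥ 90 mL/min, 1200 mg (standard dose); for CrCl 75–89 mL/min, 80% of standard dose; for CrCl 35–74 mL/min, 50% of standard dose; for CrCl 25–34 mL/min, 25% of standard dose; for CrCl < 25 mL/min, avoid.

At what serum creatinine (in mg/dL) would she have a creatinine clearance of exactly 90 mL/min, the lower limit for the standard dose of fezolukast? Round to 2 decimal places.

0.70 mg/dL

Standard dose requires CrCl ≥ 90 mL/min.
Set (140 − 40) × 53.2 × 0.85 / (72 × SCr) = 90
SCr = (140 − 40) × 53.2 × 0.85 / (72 × 90) = 0.698 mg/dL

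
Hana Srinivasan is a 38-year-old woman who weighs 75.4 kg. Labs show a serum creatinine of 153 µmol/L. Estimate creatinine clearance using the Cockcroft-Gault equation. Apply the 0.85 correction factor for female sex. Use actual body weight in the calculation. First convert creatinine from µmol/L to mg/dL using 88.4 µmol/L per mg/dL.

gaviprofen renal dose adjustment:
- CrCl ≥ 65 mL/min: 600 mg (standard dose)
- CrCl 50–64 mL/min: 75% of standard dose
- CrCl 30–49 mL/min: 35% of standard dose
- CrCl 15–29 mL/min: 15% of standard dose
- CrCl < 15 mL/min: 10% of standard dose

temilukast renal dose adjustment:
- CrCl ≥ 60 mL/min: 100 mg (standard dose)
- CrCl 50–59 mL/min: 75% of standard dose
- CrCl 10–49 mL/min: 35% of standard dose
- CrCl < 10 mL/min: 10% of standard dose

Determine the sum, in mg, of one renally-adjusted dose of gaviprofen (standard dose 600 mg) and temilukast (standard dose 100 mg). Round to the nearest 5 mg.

525 mg

SCr = 153 / 88.4 = 1.731 mg/dL
CrCl = (140 − 38) × 75.4 / (72 × 1.731) × 0.85 = 7690.8 / 124.63 × 0.85 ≈ 52.5 mL/min
CrCl ≈ 52 mL/min.
gaviprofen: 50–64 mL/min → 75% of 600 mg = 450 mg.
temilukast: 50–59 mL/min → 75% of 100 mg = 75 mg.
Total = 450 + 75 = 525 mg.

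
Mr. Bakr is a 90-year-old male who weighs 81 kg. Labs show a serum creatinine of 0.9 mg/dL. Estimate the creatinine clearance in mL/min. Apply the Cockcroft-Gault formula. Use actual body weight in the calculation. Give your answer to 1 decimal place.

62.5 mL/min

CrCl = (140 − 90) × 81 / (72 × 0.9) = 4050.0 / 64.80 ≈ 62.5 mL/min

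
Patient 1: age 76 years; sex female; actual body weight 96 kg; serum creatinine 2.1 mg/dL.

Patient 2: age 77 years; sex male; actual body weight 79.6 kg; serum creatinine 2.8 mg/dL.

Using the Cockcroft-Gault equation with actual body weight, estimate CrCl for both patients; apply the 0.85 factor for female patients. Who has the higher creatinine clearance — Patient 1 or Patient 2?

Patient 1: CrCl = (140 − 76) × 96 / (72 × 2.1) × 0.85 = 6144.0 / 151.20 × 0.85 ≈ 34.5 mL/min
Patient 2: CrCl = (140 − 77) × 79.6 / (72 × 2.8) = 5014.8 / 201.60 ≈ 24.9 mL/min
34.5 vs 24.9 mL/min → Patient 1 is higher.

Patient 1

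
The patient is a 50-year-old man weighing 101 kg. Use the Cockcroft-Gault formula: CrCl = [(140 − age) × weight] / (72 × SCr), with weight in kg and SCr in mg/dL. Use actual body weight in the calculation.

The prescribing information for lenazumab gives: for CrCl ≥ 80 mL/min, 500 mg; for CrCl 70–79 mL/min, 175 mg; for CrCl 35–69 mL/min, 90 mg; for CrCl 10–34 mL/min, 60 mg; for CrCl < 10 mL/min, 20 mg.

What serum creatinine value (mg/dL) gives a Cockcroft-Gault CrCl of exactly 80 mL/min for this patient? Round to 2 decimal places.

1.58 mg/dL

Standard dose requires CrCl ≥ 80 mL/min.
Set (140 − 50) × 101 / (72 × SCr) = 80
SCr = (140 − 50) × 101 / (72 × 80) = 1.578 mg/dL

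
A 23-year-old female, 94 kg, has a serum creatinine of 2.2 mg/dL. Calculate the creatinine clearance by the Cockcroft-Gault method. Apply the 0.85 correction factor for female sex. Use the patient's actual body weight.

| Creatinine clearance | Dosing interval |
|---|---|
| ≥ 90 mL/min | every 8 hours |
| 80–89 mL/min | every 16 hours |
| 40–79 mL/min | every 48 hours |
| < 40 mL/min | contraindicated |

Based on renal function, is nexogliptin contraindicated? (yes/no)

CrCl = (140 − 23) × 94 / (72 × 2.2) × 0.85 = 10998.0 / 158.40 × 0.85 ≈ 59.0 mL/min
CrCl ≈ 59 mL/min, which is ≥ 40 mL/min.

no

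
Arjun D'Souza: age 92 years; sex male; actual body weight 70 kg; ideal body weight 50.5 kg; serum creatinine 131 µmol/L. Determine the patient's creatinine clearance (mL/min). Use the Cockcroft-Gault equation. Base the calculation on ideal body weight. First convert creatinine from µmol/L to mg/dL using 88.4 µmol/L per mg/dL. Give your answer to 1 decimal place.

22.7 mL/min

SCr = 131 / 88.4 = 1.482 mg/dL
CrCl = (140 − 92) × 50.5 / (72 × 1.482) = 2424.0 / 106.70 ≈ 22.7 mL/min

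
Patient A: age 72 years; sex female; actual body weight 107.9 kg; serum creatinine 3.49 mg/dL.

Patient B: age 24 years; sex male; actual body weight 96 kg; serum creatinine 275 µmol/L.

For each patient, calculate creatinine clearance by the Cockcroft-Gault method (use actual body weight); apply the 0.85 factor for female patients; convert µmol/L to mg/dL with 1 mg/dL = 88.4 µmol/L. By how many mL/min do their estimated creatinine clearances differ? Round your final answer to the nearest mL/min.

Patient A: CrCl = (140 − 72) × 107.9 / (72 × 3.49) × 0.85 = 7337.2 / 251.28 × 0.85 ≈ 24.8 mL/min
Patient B: SCr = 275 / 88.4 = 3.111 mg/dL
Patient B: CrCl = (140 − 24) × 96 / (72 × 3.111) = 11136.0 / 223.99 ≈ 49.7 mL/min
|24.8 − 49.7| = 24.9 mL/min

25 mL/min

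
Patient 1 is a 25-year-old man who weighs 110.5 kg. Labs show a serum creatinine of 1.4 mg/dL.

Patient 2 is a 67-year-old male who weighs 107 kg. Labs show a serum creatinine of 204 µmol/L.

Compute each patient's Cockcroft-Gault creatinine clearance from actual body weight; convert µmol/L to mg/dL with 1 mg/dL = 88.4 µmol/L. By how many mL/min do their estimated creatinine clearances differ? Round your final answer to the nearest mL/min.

79 mL/min

Patient 1: CrCl = (140 − 25) × 110.5 / (72 × 1.4) = 12707.5 / 100.80 ≈ 126.1 mL/min
Patient 2: SCr = 204 / 88.4 = 2.308 mg/dL
Patient 2: CrCl = (140 − 67) × 107 / (72 × 2.308) = 7811.0 / 166.18 ≈ 47.0 mL/min
|126.1 − 47.0| = 79.1 mL/min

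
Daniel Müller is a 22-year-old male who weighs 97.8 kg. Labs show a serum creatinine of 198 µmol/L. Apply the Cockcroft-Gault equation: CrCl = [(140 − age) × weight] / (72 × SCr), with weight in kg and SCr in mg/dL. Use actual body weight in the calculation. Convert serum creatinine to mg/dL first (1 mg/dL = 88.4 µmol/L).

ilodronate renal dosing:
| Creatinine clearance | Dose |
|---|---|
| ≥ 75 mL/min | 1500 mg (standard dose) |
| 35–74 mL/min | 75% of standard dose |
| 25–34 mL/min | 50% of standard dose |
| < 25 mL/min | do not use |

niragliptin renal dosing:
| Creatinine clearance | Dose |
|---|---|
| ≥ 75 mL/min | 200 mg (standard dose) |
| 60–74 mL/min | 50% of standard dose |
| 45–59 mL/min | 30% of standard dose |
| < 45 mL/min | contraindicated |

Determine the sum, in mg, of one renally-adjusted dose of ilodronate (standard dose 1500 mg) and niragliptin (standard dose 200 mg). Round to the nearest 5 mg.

1225 mg

SCr = 198 / 88.4 = 2.24 mg/dL
CrCl = (140 − 22) × 97.8 / (72 × 2.24) = 11540.4 / 161.28 ≈ 71.6 mL/min
CrCl ≈ 72 mL/min.
ilodronate: 35–74 mL/min → 75% of 1500 mg = 1125 mg.
niragliptin: 60–74 mL/min → 50% of 200 mg = 100 mg.
Total = 1125 + 100 = 1225 mg.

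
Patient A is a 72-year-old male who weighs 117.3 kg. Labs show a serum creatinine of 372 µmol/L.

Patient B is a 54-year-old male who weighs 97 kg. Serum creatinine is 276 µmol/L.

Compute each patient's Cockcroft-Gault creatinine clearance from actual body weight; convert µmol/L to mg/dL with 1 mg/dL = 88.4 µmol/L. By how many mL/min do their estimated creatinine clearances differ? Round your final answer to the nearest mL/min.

11 mL/min

Patient A: SCr = 372 / 88.4 = 4.208 mg/dL
Patient A: CrCl = (140 − 72) × 117.3 / (72 × 4.208) = 7976.4 / 302.98 ≈ 26.3 mL/min
Patient B: SCr = 276 / 88.4 = 3.122 mg/dL
Patient B: CrCl = (140 − 54) × 97 / (72 × 3.122) = 8342.0 / 224.78 ≈ 37.1 mL/min
|26.3 − 37.1| = 10.8 mL/min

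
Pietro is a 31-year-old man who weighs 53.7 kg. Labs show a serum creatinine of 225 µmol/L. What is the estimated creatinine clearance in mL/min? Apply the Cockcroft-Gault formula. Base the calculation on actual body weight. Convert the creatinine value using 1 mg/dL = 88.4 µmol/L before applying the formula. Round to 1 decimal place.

SCr = 225 / 88.4 = 2.545 mg/dL
CrCl = (140 − 31) × 53.7 / (72 × 2.545) = 5853.3 / 183.24 ≈ 31.9 mL/min

31.9 mL/min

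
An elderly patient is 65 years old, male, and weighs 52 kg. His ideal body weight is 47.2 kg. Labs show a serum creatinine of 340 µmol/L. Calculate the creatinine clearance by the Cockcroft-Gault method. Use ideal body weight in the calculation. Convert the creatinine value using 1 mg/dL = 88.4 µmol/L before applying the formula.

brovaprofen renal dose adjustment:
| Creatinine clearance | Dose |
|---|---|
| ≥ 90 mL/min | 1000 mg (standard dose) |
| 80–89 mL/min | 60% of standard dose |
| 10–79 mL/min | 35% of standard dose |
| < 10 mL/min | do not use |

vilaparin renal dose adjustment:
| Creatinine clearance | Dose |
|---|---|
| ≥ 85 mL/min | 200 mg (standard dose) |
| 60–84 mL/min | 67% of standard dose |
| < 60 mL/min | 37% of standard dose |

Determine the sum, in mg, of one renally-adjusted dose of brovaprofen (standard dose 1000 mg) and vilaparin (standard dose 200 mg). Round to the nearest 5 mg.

425 mg

SCr = 340 / 88.4 = 3.846 mg/dL
CrCl = (140 − 65) × 47.2 / (72 × 3.846) = 3540.0 / 276.91 ≈ 12.8 mL/min
CrCl ≈ 13 mL/min.
brovaprofen: 10–79 mL/min → 35% of 1000 mg = 350 mg.
vilaparin: < 60 mL/min → 37% of 200 mg = 74 mg.
Total = 350 + 74 = 424 mg.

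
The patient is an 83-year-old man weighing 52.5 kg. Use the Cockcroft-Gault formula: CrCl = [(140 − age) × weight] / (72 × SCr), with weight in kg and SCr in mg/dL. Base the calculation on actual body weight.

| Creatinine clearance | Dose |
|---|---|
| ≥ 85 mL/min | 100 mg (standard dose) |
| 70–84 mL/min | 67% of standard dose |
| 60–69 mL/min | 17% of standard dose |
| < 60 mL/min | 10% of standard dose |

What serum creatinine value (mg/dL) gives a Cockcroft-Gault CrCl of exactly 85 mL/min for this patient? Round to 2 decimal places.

0.49 mg/dL

Standard dose requires CrCl ≥ 85 mL/min.
Set (140 − 83) × 52.5 / (72 × SCr) = 85
SCr = (140 − 83) × 52.5 / (72 × 85) = 0.489 mg/dL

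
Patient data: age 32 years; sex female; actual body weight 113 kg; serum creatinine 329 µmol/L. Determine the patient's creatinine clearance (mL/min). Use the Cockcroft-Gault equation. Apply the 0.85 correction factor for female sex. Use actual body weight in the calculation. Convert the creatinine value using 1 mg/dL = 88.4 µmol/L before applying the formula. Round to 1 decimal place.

38.7 mL/min

SCr = 329 / 88.4 = 3.722 mg/dL
CrCl = (140 − 32) × 113 / (72 × 3.722) × 0.85 = 12204.0 / 267.98 × 0.85 ≈ 38.7 mL/min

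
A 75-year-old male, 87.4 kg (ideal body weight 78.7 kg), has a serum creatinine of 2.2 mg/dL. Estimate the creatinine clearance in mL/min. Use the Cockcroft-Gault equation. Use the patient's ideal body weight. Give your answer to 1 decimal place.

CrCl = (140 − 75) × 78.7 / (72 × 2.2) = 5115.5 / 158.40 ≈ 32.3 mL/min

32.3 mL/min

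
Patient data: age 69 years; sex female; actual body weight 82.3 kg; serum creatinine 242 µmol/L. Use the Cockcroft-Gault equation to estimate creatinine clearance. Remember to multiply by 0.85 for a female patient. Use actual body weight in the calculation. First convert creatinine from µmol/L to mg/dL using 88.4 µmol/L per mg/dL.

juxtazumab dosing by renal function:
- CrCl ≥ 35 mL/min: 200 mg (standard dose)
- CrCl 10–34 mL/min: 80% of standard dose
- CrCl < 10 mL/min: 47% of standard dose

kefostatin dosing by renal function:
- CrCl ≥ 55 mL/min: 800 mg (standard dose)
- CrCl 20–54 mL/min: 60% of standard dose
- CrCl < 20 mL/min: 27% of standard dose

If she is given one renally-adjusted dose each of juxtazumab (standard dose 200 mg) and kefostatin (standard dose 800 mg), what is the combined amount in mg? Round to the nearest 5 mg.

640 mg

SCr = 242 / 88.4 = 2.738 mg/dL
CrCl = (140 − 69) × 82.3 / (72 × 2.738) × 0.85 = 5843.3 / 197.14 × 0.85 ≈ 25.2 mL/min
CrCl ≈ 25 mL/min.
juxtazumab: 10–34 mL/min → 80% of 200 mg = 160 mg.
kefostatin: 20–54 mL/min → 60% of 800 mg = 480 mg.
Total = 160 + 480 = 640 mg.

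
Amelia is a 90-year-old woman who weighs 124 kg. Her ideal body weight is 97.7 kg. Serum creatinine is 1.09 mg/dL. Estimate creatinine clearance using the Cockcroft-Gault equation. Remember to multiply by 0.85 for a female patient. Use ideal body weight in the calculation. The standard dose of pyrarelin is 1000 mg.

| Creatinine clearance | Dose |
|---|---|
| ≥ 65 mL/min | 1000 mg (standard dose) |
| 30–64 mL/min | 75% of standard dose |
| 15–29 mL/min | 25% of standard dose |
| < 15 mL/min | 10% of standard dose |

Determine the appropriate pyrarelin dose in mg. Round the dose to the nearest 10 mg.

750 mg

CrCl = (140 − 90) × 97.7 / (72 × 1.09) × 0.85 = 4885.0 / 78.48 × 0.85 ≈ 52.9 mL/min
CrCl ≈ 53 mL/min → bracket 30–64 mL/min.
75% of 1000 mg = 750 mg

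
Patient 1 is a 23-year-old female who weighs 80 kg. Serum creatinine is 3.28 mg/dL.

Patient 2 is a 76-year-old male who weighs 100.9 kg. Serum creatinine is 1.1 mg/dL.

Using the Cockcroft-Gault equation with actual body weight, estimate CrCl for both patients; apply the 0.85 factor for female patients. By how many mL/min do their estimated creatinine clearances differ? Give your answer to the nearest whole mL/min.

48 mL/min

Patient 1: CrCl = (140 − 23) × 80 / (72 × 3.28) × 0.85 = 9360.0 / 236.16 × 0.85 ≈ 33.7 mL/min
Patient 2: CrCl = (140 − 76) × 100.9 / (72 × 1.1) = 6457.6 / 79.20 ≈ 81.5 mL/min
|33.7 − 81.5| = 47.8 mL/min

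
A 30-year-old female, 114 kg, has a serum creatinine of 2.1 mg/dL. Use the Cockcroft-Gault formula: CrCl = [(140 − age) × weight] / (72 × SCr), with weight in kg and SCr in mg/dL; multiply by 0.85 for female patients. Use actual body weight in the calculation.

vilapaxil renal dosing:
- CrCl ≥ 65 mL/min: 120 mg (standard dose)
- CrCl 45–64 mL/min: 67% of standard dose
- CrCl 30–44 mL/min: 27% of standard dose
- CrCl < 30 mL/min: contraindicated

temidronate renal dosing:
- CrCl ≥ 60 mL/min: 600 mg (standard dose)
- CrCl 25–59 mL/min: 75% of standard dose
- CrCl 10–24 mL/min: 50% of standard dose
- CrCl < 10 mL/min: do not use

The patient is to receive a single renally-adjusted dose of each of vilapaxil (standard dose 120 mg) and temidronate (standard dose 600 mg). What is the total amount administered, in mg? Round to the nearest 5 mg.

720 mg

CrCl = (140 − 30) × 114 / (72 × 2.1) × 0.85 = 12540.0 / 151.20 × 0.85 ≈ 70.5 mL/min
CrCl ≈ 70 mL/min.
vilapaxil: ≥ 65 mL/min → 100% of 120 mg = 120 mg.
temidronate: ≥ 60 mL/min → 100% of 600 mg = 600 mg.
Total = 120 + 600 = 720 mg.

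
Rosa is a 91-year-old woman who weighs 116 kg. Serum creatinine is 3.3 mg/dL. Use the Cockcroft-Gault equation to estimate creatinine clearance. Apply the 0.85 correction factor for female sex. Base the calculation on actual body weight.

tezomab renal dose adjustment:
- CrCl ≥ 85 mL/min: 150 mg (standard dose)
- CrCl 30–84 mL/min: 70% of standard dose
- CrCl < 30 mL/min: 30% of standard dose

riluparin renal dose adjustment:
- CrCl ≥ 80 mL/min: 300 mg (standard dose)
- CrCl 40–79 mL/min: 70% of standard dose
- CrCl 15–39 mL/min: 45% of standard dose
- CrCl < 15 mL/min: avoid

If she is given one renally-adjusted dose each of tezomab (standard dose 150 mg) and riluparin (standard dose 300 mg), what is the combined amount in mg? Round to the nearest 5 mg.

180 mg

CrCl = (140 − 91) × 116 / (72 × 3.3) × 0.85 = 5684.0 / 237.60 × 0.85 ≈ 20.3 mL/min
CrCl ≈ 20 mL/min.
tezomab: < 30 mL/min → 30% of 150 mg = 45 mg.
riluparin: 15–39 mL/min → 45% of 300 mg = 135 mg.
Total = 45 + 135 = 180 mg.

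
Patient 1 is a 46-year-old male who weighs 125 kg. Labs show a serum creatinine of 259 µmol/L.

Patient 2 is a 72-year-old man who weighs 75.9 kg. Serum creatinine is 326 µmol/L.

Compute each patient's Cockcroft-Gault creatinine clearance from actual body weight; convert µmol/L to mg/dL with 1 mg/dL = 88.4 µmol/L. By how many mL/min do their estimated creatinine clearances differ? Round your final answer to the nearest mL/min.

36 mL/min

Patient 1: SCr = 259 / 88.4 = 2.93 mg/dL
Patient 1: CrCl = (140 − 46) × 125 / (72 × 2.93) = 11750.0 / 210.96 ≈ 55.7 mL/min
Patient 2: SCr = 326 / 88.4 = 3.688 mg/dL
Patient 2: CrCl = (140 − 72) × 75.9 / (72 × 3.688) = 5161.2 / 265.54 ≈ 19.4 mL/min
|55.7 − 19.4| = 36.3 mL/min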